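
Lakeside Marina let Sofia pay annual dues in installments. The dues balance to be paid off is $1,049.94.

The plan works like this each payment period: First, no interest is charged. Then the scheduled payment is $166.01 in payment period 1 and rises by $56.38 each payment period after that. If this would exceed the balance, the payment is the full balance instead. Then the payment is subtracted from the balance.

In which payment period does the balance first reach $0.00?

5

Payment period 1: $1,049.94 − $166.01 → $883.93
Payment period 2: $883.93 − $222.39 → $661.54
Payment period 3: $661.54 − $278.77 → $382.77
Payment period 4: $382.77 − $335.15 → $47.62
Payment period 5: $47.62 − $47.62 → $0.00
Balance reaches $0.00 in payment period 5.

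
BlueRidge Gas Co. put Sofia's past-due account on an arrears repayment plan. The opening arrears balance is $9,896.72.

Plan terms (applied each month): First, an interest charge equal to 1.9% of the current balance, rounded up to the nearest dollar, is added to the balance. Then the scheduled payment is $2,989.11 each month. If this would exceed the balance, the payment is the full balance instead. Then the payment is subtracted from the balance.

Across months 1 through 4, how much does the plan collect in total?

$10,327.72

# | Opening | Interest | Payment | End bal
1 | $9,896.72 | $189.00 | $2,989.11 | $7,096.61
2 | $7,096.61 | $135.00 | $2,989.11 | $4,242.50
3 | $4,242.50 | $81.00 | $2,989.11 | $1,334.39
4 | $1,334.39 | $26.00 | $1,360.39 | $0.00
Total paid: $10,327.72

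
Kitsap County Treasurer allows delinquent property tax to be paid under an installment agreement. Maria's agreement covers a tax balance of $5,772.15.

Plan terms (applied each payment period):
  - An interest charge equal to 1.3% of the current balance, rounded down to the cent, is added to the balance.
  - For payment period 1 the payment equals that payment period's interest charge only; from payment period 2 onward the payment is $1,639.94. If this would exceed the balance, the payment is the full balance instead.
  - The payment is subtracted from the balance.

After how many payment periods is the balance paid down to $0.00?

Payment period 1: opening $5,772.15; interest $75.03 → $5,847.18; payment $75.03; balance $5,772.15
Payment period 2: opening $5,772.15; interest $75.03 → $5,847.18; payment $1,639.94; balance $4,207.24
Payment period 3: opening $4,207.24; interest $54.69 → $4,261.93; payment $1,639.94; balance $2,621.99
Payment period 4: opening $2,621.99; interest $34.08 → $2,656.07; payment $1,639.94; balance $1,016.13
Payment period 5: opening $1,016.13; interest $13.20 → $1,029.33; payment $1,029.33; balance $0.00
Balance reaches $0.00 in payment period 5.

5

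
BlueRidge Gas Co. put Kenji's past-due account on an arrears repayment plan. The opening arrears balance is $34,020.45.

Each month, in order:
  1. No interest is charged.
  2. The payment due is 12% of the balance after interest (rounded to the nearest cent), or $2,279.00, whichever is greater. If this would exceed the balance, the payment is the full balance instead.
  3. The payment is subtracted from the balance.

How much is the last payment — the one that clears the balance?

$2,000.68

# | Opening | Payment | End bal
1 | $34,020.45 | $4,082.45 | $29,938.00
2 | $29,938.00 | $3,592.56 | $26,345.44
3 | $26,345.44 | $3,161.45 | $23,183.99
4 | $23,183.99 | $2,782.08 | $20,401.91
5 | $20,401.91 | $2,448.23 | $17,953.68
6 | $17,953.68 | $2,279.00 | $15,674.68
7 | $15,674.68 | $2,279.00 | $13,395.68
8 | $13,395.68 | $2,279.00 | $11,116.68
9 | $11,116.68 | $2,279.00 | $8,837.68
10 | $8,837.68 | $2,279.00 | $6,558.68
11 | $6,558.68 | $2,279.00 | $4,279.68
12 | $4,279.68 | $2,279.00 | $2,000.68
13 | $2,000.68 | $2,000.68 | $0.00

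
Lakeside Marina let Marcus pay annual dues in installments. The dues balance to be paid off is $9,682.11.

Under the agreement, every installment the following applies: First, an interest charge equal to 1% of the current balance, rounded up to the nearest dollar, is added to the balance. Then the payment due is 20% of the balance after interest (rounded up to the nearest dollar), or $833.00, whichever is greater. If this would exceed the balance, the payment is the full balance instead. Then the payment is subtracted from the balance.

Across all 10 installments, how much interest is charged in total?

$423.00

Installment 1: opening $9,682.11; interest $97.00 → $9,779.11; payment $1,956.00; balance $7,823.11
Installment 2: opening $7,823.11; interest $79.00 → $7,902.11; payment $1,581.00; balance $6,321.11
Installment 3: opening $6,321.11; interest $64.00 → $6,385.11; payment $1,278.00; balance $5,107.11
Installment 4: opening $5,107.11; interest $52.00 → $5,159.11; payment $1,032.00; balance $4,127.11
Installment 5: opening $4,127.11; interest $42.00 → $4,169.11; payment $834.00; balance $3,335.11
Installment 6: opening $3,335.11; interest $34.00 → $3,369.11; payment $833.00; balance $2,536.11
Installment 7: opening $2,536.11; interest $26.00 → $2,562.11; payment $833.00; balance $1,729.11
Installment 8: opening $1,729.11; interest $18.00 → $1,747.11; payment $833.00; balance $914.11
Installment 9: opening $914.11; interest $10.00 → $924.11; payment $833.00; balance $91.11
Installment 10: opening $91.11; interest $1.00 → $92.11; payment $92.11; balance $0.00
Total interest: $97.00 + $79.00 + $64.00 + $52.00 + $42.00 + $34.00 + $26.00 + $18.00 + $10.00 + $1.00 = $423.00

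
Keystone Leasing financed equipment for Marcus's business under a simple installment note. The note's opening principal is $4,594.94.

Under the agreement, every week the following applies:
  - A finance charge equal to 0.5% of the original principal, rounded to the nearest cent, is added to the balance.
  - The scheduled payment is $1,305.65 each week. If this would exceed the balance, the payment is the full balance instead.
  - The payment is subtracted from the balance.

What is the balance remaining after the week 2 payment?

Week 1: opening $4,594.94; interest $22.97 → $4,617.91; payment $1,305.65; balance $3,312.26
Week 2: opening $3,312.26; interest $22.97 → $3,335.23; payment $1,305.65; balance $2,029.58

$2,029.58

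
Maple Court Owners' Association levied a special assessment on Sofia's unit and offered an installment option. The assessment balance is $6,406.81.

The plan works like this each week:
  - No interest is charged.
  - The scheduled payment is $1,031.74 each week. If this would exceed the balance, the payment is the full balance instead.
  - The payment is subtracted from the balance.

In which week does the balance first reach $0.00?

Week 1: opening $6,406.81; payment $1,031.74; balance $5,375.07
Week 2: opening $5,375.07; payment $1,031.74; balance $4,343.33
Week 3: opening $4,343.33; payment $1,031.74; balance $3,311.59
Week 4: opening $3,311.59; payment $1,031.74; balance $2,279.85
Week 5: opening $2,279.85; payment $1,031.74; balance $1,248.11
Week 6: opening $1,248.11; payment $1,031.74; balance $216.37
Week 7: opening $216.37; payment $216.37; balance $0.00
Balance reaches $0.00 in week 7.

7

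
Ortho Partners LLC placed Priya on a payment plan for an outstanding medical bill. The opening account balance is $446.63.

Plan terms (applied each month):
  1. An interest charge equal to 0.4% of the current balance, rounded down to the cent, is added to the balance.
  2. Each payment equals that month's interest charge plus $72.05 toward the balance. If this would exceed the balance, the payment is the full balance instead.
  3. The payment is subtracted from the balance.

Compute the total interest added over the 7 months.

Month 1: opening $446.63; interest $1.78 → $448.41; payment $73.83; balance $374.58
Month 2: opening $374.58; interest $1.49 → $376.07; payment $73.54; balance $302.53
Month 3: opening $302.53; interest $1.21 → $303.74; payment $73.26; balance $230.48
Month 4: opening $230.48; interest $0.92 → $231.40; payment $72.97; balance $158.43
Month 5: opening $158.43; interest $0.63 → $159.06; payment $72.68; balance $86.38
Month 6: opening $86.38; interest $0.34 → $86.72; payment $72.39; balance $14.33
Month 7: opening $14.33; interest $0.05 → $14.38; payment $14.38; balance $0.00
Total interest: $1.78 + $1.49 + $1.21 + $0.92 + $0.63 + $0.34 + $0.05 = $6.42

$6.42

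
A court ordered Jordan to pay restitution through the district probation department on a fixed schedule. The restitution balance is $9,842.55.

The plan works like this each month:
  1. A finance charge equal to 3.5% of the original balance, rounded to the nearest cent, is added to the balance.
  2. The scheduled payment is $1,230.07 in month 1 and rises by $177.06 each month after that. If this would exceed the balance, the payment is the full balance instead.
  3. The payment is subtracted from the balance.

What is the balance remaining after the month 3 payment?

$6,654.63

Month 1: opening $9,842.55; interest $344.49 → $10,187.04; payment $1,230.07; balance $8,956.97
Month 2: opening $8,956.97; interest $344.49 → $9,301.46; payment $1,407.13; balance $7,894.33
Month 3: opening $7,894.33; interest $344.49 → $8,238.82; payment $1,584.19; balance $6,654.63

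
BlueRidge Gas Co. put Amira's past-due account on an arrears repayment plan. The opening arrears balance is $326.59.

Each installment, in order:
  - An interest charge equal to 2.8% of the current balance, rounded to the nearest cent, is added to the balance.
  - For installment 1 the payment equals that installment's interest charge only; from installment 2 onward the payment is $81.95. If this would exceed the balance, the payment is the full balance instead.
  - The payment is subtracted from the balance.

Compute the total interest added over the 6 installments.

$33.90

Installment 1: $326.59 +$9.14 interest = $335.73; pay $9.14 → $326.59
Installment 2: $326.59 +$9.14 interest = $335.73; pay $81.95 → $253.78
Installment 3: $253.78 +$7.11 interest = $260.89; pay $81.95 → $178.94
Installment 4: $178.94 +$5.01 interest = $183.95; pay $81.95 → $102.00
Installment 5: $102.00 +$2.86 interest = $104.86; pay $81.95 → $22.91
Installment 6: $22.91 +$0.64 interest = $23.55; pay $23.55 → $0.00
Total interest: $9.14 + $9.14 + $7.11 + $5.01 + $2.86 + $0.64 = $33.90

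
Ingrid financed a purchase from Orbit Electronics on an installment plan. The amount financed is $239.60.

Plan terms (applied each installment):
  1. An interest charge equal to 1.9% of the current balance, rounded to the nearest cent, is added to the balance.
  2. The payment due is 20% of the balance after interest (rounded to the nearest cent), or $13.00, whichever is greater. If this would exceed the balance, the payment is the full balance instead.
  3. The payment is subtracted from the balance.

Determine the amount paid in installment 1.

Installment 1: $239.60 +$4.55 interest = $244.15; pay $48.83 → $195.32

$48.83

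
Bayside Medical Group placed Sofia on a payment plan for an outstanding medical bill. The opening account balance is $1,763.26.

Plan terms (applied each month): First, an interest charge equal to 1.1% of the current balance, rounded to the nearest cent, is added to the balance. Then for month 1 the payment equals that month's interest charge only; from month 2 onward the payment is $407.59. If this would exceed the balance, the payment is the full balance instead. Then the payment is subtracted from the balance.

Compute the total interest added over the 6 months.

$73.21

# | Opening | Interest | Payment | End bal
1 | $1,763.26 | $19.40 | $19.40 | $1,763.26
2 | $1,763.26 | $19.40 | $407.59 | $1,375.07
3 | $1,375.07 | $15.13 | $407.59 | $982.61
4 | $982.61 | $10.81 | $407.59 | $585.83
5 | $585.83 | $6.44 | $407.59 | $184.68
6 | $184.68 | $2.03 | $186.71 | $0.00
Total interest: $19.40 + $19.40 + $15.13 + $10.81 + $6.44 + $2.03 = $73.21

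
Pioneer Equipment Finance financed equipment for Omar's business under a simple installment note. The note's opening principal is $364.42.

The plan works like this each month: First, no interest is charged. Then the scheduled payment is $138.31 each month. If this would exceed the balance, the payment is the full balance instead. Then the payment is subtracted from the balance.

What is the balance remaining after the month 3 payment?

Month 1: opening $364.42; payment $138.31; balance $226.11
Month 2: opening $226.11; payment $138.31; balance $87.80
Month 3: opening $87.80; payment $87.80; balance $0.00

$0.00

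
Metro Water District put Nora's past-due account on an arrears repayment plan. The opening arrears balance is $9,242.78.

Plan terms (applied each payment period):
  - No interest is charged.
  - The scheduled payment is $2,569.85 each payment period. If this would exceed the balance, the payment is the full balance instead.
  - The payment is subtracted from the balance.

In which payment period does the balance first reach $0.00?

Payment period 1: opening $9,242.78; payment $2,569.85; balance $6,672.93
Payment period 2: opening $6,672.93; payment $2,569.85; balance $4,103.08
Payment period 3: opening $4,103.08; payment $2,569.85; balance $1,533.23
Payment period 4: opening $1,533.23; payment $1,533.23; balance $0.00
Balance reaches $0.00 in payment period 4.

4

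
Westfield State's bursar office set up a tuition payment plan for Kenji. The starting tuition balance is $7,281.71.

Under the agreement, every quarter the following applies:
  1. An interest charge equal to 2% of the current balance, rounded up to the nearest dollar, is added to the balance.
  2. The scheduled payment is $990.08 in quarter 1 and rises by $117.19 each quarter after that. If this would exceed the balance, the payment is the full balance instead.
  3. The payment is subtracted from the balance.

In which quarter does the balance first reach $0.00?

7

Quarter 1: $7,281.71 +$146.00 interest = $7,427.71; pay $990.08 → $6,437.63
Quarter 2: $6,437.63 +$129.00 interest = $6,566.63; pay $1,107.27 → $5,459.36
Quarter 3: $5,459.36 +$110.00 interest = $5,569.36; pay $1,224.46 → $4,344.90
Quarter 4: $4,344.90 +$87.00 interest = $4,431.90; pay $1,341.65 → $3,090.25
Quarter 5: $3,090.25 +$62.00 interest = $3,152.25; pay $1,458.84 → $1,693.41
Quarter 6: $1,693.41 +$34.00 interest = $1,727.41; pay $1,576.03 → $151.38
Quarter 7: $151.38 +$4.00 interest = $155.38; pay $155.38 → $0.00
Balance reaches $0.00 in quarter 7.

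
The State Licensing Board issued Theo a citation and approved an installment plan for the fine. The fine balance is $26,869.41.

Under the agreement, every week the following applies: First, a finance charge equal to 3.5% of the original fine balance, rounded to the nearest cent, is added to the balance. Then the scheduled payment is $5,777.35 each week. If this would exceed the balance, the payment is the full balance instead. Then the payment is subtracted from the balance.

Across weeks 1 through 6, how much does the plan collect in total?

$32,511.99

Week 1: opening $26,869.41; interest $940.43 → $27,809.84; payment $5,777.35; balance $22,032.49
Week 2: opening $22,032.49; interest $940.43 → $22,972.92; payment $5,777.35; balance $17,195.57
Week 3: opening $17,195.57; interest $940.43 → $18,136.00; payment $5,777.35; balance $12,358.65
Week 4: opening $12,358.65; interest $940.43 → $13,299.08; payment $5,777.35; balance $7,521.73
Week 5: opening $7,521.73; interest $940.43 → $8,462.16; payment $5,777.35; balance $2,684.81
Week 6: opening $2,684.81; interest $940.43 → $3,625.24; payment $3,625.24; balance $0.00
Total paid: $32,511.99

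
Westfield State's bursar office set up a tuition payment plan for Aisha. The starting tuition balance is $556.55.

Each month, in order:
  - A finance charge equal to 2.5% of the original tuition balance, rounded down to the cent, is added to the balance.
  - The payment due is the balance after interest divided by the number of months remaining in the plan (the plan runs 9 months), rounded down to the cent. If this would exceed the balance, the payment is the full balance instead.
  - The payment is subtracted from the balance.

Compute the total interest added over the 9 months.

$125.19

Month 1: $556.55 +$13.91 interest = $570.46; pay $63.38 → $507.08
Month 2: $507.08 +$13.91 interest = $520.99; pay $65.12 → $455.87
Month 3: $455.87 +$13.91 interest = $469.78; pay $67.11 → $402.67
Month 4: $402.67 +$13.91 interest = $416.58; pay $69.43 → $347.15
Month 5: $347.15 +$13.91 interest = $361.06; pay $72.21 → $288.85
Month 6: $288.85 +$13.91 interest = $302.76; pay $75.69 → $227.07
Month 7: $227.07 +$13.91 interest = $240.98; pay $80.32 → $160.66
Month 8: $160.66 +$13.91 interest = $174.57; pay $87.28 → $87.29
Month 9: $87.29 +$13.91 interest = $101.20; pay $101.20 → $0.00
Total interest: $13.91 + $13.91 + $13.91 + $13.91 + $13.91 + $13.91 + $13.91 + $13.91 + $13.91 = $125.19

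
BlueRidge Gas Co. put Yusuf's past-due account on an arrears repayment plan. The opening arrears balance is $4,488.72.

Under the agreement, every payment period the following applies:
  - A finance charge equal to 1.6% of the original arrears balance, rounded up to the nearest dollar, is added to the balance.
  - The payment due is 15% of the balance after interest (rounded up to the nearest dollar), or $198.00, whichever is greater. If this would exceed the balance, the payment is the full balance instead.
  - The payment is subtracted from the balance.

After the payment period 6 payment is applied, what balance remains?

$1,943.72

# | Opening | Interest | Payment | End bal
1 | $4,488.72 | $72.00 | $685.00 | $3,875.72
2 | $3,875.72 | $72.00 | $593.00 | $3,354.72
3 | $3,354.72 | $72.00 | $515.00 | $2,911.72
4 | $2,911.72 | $72.00 | $448.00 | $2,535.72
5 | $2,535.72 | $72.00 | $392.00 | $2,215.72
6 | $2,215.72 | $72.00 | $344.00 | $1,943.72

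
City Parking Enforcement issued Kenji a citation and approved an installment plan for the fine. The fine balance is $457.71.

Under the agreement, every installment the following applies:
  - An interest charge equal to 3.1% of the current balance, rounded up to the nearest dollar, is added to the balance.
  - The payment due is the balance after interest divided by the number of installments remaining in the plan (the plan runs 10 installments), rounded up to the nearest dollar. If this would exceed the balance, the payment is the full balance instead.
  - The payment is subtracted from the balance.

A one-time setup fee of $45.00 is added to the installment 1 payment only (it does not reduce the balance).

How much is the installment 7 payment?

$57.00

Installment 1: opening $457.71; interest $15.00 → $472.71; payment $48.00 (+ $45.00 fee); balance $424.71
Installment 2: opening $424.71; interest $14.00 → $438.71; payment $49.00; balance $389.71
Installment 3: opening $389.71; interest $13.00 → $402.71; payment $51.00; balance $351.71
Installment 4: opening $351.71; interest $11.00 → $362.71; payment $52.00; balance $310.71
Installment 5: opening $310.71; interest $10.00 → $320.71; payment $54.00; balance $266.71
Installment 6: opening $266.71; interest $9.00 → $275.71; payment $56.00; balance $219.71
Installment 7: opening $219.71; interest $7.00 → $226.71; payment $57.00; balance $169.71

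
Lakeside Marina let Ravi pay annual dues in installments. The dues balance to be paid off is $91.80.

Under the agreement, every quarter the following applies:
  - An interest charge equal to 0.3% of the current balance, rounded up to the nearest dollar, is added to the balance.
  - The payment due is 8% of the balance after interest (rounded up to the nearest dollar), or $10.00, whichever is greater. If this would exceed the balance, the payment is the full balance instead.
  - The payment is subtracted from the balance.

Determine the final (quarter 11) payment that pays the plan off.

Quarter 1: opening $91.80; interest $1.00 → $92.80; payment $10.00; balance $82.80
Quarter 2: opening $82.80; interest $1.00 → $83.80; payment $10.00; balance $73.80
Quarter 3: opening $73.80; interest $1.00 → $74.80; payment $10.00; balance $64.80
Quarter 4: opening $64.80; interest $1.00 → $65.80; payment $10.00; balance $55.80
Quarter 5: opening $55.80; interest $1.00 → $56.80; payment $10.00; balance $46.80
Quarter 6: opening $46.80; interest $1.00 → $47.80; payment $10.00; balance $37.80
Quarter 7: opening $37.80; interest $1.00 → $38.80; payment $10.00; balance $28.80
Quarter 8: opening $28.80; interest $1.00 → $29.80; payment $10.00; balance $19.80
Quarter 9: opening $19.80; interest $1.00 → $20.80; payment $10.00; balance $10.80
Quarter 10: opening $10.80; interest $1.00 → $11.80; payment $10.00; balance $1.80
Quarter 11: opening $1.80; interest $1.00 → $2.80; payment $2.80; balance $0.00

$2.80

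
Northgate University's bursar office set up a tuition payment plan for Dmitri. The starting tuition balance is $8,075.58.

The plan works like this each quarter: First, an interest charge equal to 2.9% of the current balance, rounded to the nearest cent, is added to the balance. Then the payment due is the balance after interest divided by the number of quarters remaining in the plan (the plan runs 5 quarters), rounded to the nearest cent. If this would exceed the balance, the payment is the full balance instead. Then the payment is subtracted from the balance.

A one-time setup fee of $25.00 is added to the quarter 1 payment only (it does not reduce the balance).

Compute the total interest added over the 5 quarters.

# | Opening | Interest | Payment | Fee | End bal
1 | $8,075.58 | $234.19 | $1,661.95 | $25.00 | $6,647.82
2 | $6,647.82 | $192.79 | $1,710.15 | — | $5,130.46
3 | $5,130.46 | $148.78 | $1,759.75 | — | $3,519.49
4 | $3,519.49 | $102.07 | $1,810.78 | — | $1,810.78
5 | $1,810.78 | $52.51 | $1,863.29 | — | $0.00
Total interest: $234.19 + $192.79 + $148.78 + $102.07 + $52.51 = $730.34

$730.34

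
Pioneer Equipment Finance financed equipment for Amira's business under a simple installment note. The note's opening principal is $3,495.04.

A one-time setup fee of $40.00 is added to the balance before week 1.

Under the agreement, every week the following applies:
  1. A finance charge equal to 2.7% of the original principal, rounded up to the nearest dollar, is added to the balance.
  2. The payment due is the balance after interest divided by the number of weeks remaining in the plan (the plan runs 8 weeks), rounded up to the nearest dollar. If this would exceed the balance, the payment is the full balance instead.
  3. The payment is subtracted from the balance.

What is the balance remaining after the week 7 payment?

$603.04

Week 1: opening $3,535.04; interest $95.00 → $3,630.04; payment $454.00; balance $3,176.04
Week 2: opening $3,176.04; interest $95.00 → $3,271.04; payment $468.00; balance $2,803.04
Week 3: opening $2,803.04; interest $95.00 → $2,898.04; payment $484.00; balance $2,414.04
Week 4: opening $2,414.04; interest $95.00 → $2,509.04; payment $502.00; balance $2,007.04
Week 5: opening $2,007.04; interest $95.00 → $2,102.04; payment $526.00; balance $1,576.04
Week 6: opening $1,576.04; interest $95.00 → $1,671.04; payment $558.00; balance $1,113.04
Week 7: opening $1,113.04; interest $95.00 → $1,208.04; payment $605.00; balance $603.04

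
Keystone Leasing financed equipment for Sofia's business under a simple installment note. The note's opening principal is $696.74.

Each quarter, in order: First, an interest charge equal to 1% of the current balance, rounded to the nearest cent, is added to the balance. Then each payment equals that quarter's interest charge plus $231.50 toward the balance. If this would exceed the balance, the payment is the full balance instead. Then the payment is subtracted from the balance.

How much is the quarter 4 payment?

Quarter 1: opening $696.74; interest $6.97 → $703.71; payment $238.47; balance $465.24
Quarter 2: opening $465.24; interest $4.65 → $469.89; payment $236.15; balance $233.74
Quarter 3: opening $233.74; interest $2.34 → $236.08; payment $233.84; balance $2.24
Quarter 4: opening $2.24; interest $0.02 → $2.26; payment $2.26; balance $0.00

$2.26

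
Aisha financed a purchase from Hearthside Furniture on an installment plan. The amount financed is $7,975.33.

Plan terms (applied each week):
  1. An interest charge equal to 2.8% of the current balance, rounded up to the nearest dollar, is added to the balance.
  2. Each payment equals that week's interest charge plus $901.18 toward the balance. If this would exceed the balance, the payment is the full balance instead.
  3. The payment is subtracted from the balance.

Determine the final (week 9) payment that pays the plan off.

$787.89

Week 1: opening $7,975.33; interest $224.00 → $8,199.33; payment $1,125.18; balance $7,074.15
Week 2: opening $7,074.15; interest $199.00 → $7,273.15; payment $1,100.18; balance $6,172.97
Week 3: opening $6,172.97; interest $173.00 → $6,345.97; payment $1,074.18; balance $5,271.79
Week 4: opening $5,271.79; interest $148.00 → $5,419.79; payment $1,049.18; balance $4,370.61
Week 5: opening $4,370.61; interest $123.00 → $4,493.61; payment $1,024.18; balance $3,469.43
Week 6: opening $3,469.43; interest $98.00 → $3,567.43; payment $999.18; balance $2,568.25
Week 7: opening $2,568.25; interest $72.00 → $2,640.25; payment $973.18; balance $1,667.07
Week 8: opening $1,667.07; interest $47.00 → $1,714.07; payment $948.18; balance $765.89
Week 9: opening $765.89; interest $22.00 → $787.89; payment $787.89; balance $0.00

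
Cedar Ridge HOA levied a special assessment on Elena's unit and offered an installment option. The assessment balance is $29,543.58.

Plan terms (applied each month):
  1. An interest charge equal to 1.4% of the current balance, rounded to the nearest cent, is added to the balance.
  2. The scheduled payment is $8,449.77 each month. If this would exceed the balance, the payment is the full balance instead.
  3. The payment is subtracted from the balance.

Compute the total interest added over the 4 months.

$973.07

Month 1: opening $29,543.58; interest $413.61 → $29,957.19; payment $8,449.77; balance $21,507.42
Month 2: opening $21,507.42; interest $301.10 → $21,808.52; payment $8,449.77; balance $13,358.75
Month 3: opening $13,358.75; interest $187.02 → $13,545.77; payment $8,449.77; balance $5,096.00
Month 4: opening $5,096.00; interest $71.34 → $5,167.34; payment $5,167.34; balance $0.00
Total interest: $413.61 + $301.10 + $187.02 + $71.34 = $973.07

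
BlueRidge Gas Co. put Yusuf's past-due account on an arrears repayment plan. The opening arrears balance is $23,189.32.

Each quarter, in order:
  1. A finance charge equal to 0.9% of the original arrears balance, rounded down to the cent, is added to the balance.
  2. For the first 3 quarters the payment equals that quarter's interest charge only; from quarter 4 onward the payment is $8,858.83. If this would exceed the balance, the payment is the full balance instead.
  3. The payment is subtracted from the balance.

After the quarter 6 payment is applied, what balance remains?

Quarter 1: $23,189.32 +$208.70 interest = $23,398.02; pay $208.70 → $23,189.32
Quarter 2: $23,189.32 +$208.70 interest = $23,398.02; pay $208.70 → $23,189.32
Quarter 3: $23,189.32 +$208.70 interest = $23,398.02; pay $208.70 → $23,189.32
Quarter 4: $23,189.32 +$208.70 interest = $23,398.02; pay $8,858.83 → $14,539.19
Quarter 5: $14,539.19 +$208.70 interest = $14,747.89; pay $8,858.83 → $5,889.06
Quarter 6: $5,889.06 +$208.70 interest = $6,097.76; pay $6,097.76 → $0.00

$0.00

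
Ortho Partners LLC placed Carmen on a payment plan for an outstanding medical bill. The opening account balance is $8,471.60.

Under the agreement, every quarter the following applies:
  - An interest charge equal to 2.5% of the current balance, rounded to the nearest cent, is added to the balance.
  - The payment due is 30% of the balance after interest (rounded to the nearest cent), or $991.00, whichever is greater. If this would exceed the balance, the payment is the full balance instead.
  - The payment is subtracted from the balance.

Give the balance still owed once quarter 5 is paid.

$1,280.82

Quarter 1: $8,471.60 +$211.79 interest = $8,683.39; pay $2,605.02 → $6,078.37
Quarter 2: $6,078.37 +$151.96 interest = $6,230.33; pay $1,869.10 → $4,361.23
Quarter 3: $4,361.23 +$109.03 interest = $4,470.26; pay $1,341.08 → $3,129.18
Quarter 4: $3,129.18 +$78.23 interest = $3,207.41; pay $991.00 → $2,216.41
Quarter 5: $2,216.41 +$55.41 interest = $2,271.82; pay $991.00 → $1,280.82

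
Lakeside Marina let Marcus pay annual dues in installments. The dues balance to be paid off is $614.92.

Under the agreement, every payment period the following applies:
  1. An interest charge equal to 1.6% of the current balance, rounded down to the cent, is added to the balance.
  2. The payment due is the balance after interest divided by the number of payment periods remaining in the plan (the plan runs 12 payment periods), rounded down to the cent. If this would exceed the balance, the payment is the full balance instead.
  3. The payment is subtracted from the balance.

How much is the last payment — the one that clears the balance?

$61.99

Payment period 1: $614.92 +$9.83 interest = $624.75; pay $52.06 → $572.69
Payment period 2: $572.69 +$9.16 interest = $581.85; pay $52.89 → $528.96
Payment period 3: $528.96 +$8.46 interest = $537.42; pay $53.74 → $483.68
Payment period 4: $483.68 +$7.73 interest = $491.41; pay $54.60 → $436.81
Payment period 5: $436.81 +$6.98 interest = $443.79; pay $55.47 → $388.32
Payment period 6: $388.32 +$6.21 interest = $394.53; pay $56.36 → $338.17
Payment period 7: $338.17 +$5.41 interest = $343.58; pay $57.26 → $286.32
Payment period 8: $286.32 +$4.58 interest = $290.90; pay $58.18 → $232.72
Payment period 9: $232.72 +$3.72 interest = $236.44; pay $59.11 → $177.33
Payment period 10: $177.33 +$2.83 interest = $180.16; pay $60.05 → $120.11
Payment period 11: $120.11 +$1.92 interest = $122.03; pay $61.01 → $61.02
Payment period 12: $61.02 +$0.97 interest = $61.99; pay $61.99 → $0.00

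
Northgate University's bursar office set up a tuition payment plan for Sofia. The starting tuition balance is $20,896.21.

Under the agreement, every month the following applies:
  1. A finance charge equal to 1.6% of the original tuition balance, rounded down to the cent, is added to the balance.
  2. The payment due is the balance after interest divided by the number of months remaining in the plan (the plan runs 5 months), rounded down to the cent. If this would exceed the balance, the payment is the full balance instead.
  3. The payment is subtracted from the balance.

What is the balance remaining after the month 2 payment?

# | Opening | Interest | Payment | End bal
1 | $20,896.21 | $334.33 | $4,246.10 | $16,984.44
2 | $16,984.44 | $334.33 | $4,329.69 | $12,989.08

$12,989.08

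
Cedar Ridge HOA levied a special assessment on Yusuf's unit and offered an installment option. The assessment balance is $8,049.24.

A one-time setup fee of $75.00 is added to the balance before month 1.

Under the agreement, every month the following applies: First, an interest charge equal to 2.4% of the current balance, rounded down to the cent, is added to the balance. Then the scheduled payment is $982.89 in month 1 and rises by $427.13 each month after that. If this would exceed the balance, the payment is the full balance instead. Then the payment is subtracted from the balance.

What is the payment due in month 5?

# | Opening | Interest | Payment | End bal
1 | $8,124.24 | $194.98 | $982.89 | $7,336.33
2 | $7,336.33 | $176.07 | $1,410.02 | $6,102.38
3 | $6,102.38 | $146.45 | $1,837.15 | $4,411.68
4 | $4,411.68 | $105.88 | $2,264.28 | $2,253.28
5 | $2,253.28 | $54.07 | $2,307.35 | $0.00

$2,307.35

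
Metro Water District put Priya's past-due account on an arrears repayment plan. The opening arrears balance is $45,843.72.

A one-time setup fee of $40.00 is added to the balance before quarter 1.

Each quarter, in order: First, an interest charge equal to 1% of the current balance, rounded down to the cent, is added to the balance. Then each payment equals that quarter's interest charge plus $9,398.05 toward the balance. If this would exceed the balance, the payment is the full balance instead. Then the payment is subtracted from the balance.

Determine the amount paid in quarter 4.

$9,574.94

Quarter 1: opening $45,883.72; interest $458.83 → $46,342.55; payment $9,856.88; balance $36,485.67
Quarter 2: opening $36,485.67; interest $364.85 → $36,850.52; payment $9,762.90; balance $27,087.62
Quarter 3: opening $27,087.62; interest $270.87 → $27,358.49; payment $9,668.92; balance $17,689.57
Quarter 4: opening $17,689.57; interest $176.89 → $17,866.46; payment $9,574.94; balance $8,291.52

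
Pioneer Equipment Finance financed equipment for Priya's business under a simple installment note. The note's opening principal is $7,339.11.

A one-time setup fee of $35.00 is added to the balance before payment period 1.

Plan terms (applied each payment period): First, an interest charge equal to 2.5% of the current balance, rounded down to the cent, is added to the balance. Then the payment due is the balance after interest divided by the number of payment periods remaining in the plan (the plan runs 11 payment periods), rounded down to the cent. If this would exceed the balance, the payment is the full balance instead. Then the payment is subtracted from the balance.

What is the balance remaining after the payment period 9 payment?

# | Opening | Interest | Payment | End bal
1 | $7,374.11 | $184.35 | $687.13 | $6,871.33
2 | $6,871.33 | $171.78 | $704.31 | $6,338.80
3 | $6,338.80 | $158.47 | $721.91 | $5,775.36
4 | $5,775.36 | $144.38 | $739.96 | $5,179.78
5 | $5,179.78 | $129.49 | $758.46 | $4,550.81
6 | $4,550.81 | $113.77 | $777.43 | $3,887.15
7 | $3,887.15 | $97.17 | $796.86 | $3,187.46
8 | $3,187.46 | $79.68 | $816.78 | $2,450.36
9 | $2,450.36 | $61.25 | $837.20 | $1,674.41

$1,674.41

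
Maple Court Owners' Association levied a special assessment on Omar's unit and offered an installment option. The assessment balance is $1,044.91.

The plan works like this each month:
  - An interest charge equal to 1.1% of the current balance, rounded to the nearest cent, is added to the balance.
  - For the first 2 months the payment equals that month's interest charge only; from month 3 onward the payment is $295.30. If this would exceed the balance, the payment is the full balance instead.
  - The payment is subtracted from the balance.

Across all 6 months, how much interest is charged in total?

$50.08

Month 1: $1,044.91 +$11.49 interest = $1,056.40; pay $11.49 → $1,044.91
Month 2: $1,044.91 +$11.49 interest = $1,056.40; pay $11.49 → $1,044.91
Month 3: $1,044.91 +$11.49 interest = $1,056.40; pay $295.30 → $761.10
Month 4: $761.10 +$8.37 interest = $769.47; pay $295.30 → $474.17
Month 5: $474.17 +$5.22 interest = $479.39; pay $295.30 → $184.09
Month 6: $184.09 +$2.02 interest = $186.11; pay $186.11 → $0.00
Total interest: $11.49 + $11.49 + $11.49 + $8.37 + $5.22 + $2.02 = $50.08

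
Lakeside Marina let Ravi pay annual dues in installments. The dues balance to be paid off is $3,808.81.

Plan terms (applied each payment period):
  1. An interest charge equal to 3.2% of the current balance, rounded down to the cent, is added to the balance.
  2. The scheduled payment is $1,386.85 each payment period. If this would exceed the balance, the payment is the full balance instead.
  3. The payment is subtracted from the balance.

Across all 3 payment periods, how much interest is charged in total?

# | Opening | Interest | Payment | End bal
1 | $3,808.81 | $121.88 | $1,386.85 | $2,543.84
2 | $2,543.84 | $81.40 | $1,386.85 | $1,238.39
3 | $1,238.39 | $39.62 | $1,278.01 | $0.00
Total interest: $121.88 + $81.40 + $39.62 = $242.90

$242.90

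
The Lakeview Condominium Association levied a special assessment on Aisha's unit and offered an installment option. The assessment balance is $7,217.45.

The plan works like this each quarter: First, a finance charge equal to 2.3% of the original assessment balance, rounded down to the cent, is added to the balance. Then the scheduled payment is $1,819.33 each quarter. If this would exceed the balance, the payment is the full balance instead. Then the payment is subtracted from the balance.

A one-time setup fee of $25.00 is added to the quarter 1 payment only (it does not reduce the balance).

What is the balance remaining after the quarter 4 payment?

Quarter 1: $7,217.45 +$166.00 interest = $7,383.45; pay $1,819.33 (+ $25.00 fee) → $5,564.12
Quarter 2: $5,564.12 +$166.00 interest = $5,730.12; pay $1,819.33 → $3,910.79
Quarter 3: $3,910.79 +$166.00 interest = $4,076.79; pay $1,819.33 → $2,257.46
Quarter 4: $2,257.46 +$166.00 interest = $2,423.46; pay $1,819.33 → $604.13

$604.13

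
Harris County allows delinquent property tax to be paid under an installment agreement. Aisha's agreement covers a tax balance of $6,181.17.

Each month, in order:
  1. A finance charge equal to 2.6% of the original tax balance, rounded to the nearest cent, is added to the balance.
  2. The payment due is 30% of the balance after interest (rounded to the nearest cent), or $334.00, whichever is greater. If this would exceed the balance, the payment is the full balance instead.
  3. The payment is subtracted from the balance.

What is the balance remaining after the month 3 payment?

$2,366.51

Month 1: opening $6,181.17; interest $160.71 → $6,341.88; payment $1,902.56; balance $4,439.32
Month 2: opening $4,439.32; interest $160.71 → $4,600.03; payment $1,380.01; balance $3,220.02
Month 3: opening $3,220.02; interest $160.71 → $3,380.73; payment $1,014.22; balance $2,366.51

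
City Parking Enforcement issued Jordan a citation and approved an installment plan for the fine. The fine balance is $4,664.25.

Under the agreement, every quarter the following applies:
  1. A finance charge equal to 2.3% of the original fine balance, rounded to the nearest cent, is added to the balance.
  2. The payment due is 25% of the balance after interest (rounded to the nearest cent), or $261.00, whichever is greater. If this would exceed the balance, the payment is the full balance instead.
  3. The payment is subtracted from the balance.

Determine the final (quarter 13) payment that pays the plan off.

$240.16

Quarter 1: opening $4,664.25; interest $107.28 → $4,771.53; payment $1,192.88; balance $3,578.65
Quarter 2: opening $3,578.65; interest $107.28 → $3,685.93; payment $921.48; balance $2,764.45
Quarter 3: opening $2,764.45; interest $107.28 → $2,871.73; payment $717.93; balance $2,153.80
Quarter 4: opening $2,153.80; interest $107.28 → $2,261.08; payment $565.27; balance $1,695.81
Quarter 5: opening $1,695.81; interest $107.28 → $1,803.09; payment $450.77; balance $1,352.32
Quarter 6: opening $1,352.32; interest $107.28 → $1,459.60; payment $364.90; balance $1,094.70
Quarter 7: opening $1,094.70; interest $107.28 → $1,201.98; payment $300.50; balance $901.48
Quarter 8: opening $901.48; interest $107.28 → $1,008.76; payment $261.00; balance $747.76
Quarter 9: opening $747.76; interest $107.28 → $855.04; payment $261.00; balance $594.04
Quarter 10: opening $594.04; interest $107.28 → $701.32; payment $261.00; balance $440.32
Quarter 11: opening $440.32; interest $107.28 → $547.60; payment $261.00; balance $286.60
Quarter 12: opening $286.60; interest $107.28 → $393.88; payment $261.00; balance $132.88
Quarter 13: opening $132.88; interest $107.28 → $240.16; payment $240.16; balance $0.00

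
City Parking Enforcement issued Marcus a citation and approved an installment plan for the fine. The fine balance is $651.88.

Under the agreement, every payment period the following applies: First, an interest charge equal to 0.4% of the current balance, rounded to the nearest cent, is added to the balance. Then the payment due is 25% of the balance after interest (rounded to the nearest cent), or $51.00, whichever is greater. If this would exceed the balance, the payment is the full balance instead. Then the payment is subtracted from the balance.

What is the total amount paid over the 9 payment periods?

Payment period 1: opening $651.88; interest $2.61 → $654.49; payment $163.62; balance $490.87
Payment period 2: opening $490.87; interest $1.96 → $492.83; payment $123.21; balance $369.62
Payment period 3: opening $369.62; interest $1.48 → $371.10; payment $92.78; balance $278.32
Payment period 4: opening $278.32; interest $1.11 → $279.43; payment $69.86; balance $209.57
Payment period 5: opening $209.57; interest $0.84 → $210.41; payment $52.60; balance $157.81
Payment period 6: opening $157.81; interest $0.63 → $158.44; payment $51.00; balance $107.44
Payment period 7: opening $107.44; interest $0.43 → $107.87; payment $51.00; balance $56.87
Payment period 8: opening $56.87; interest $0.23 → $57.10; payment $51.00; balance $6.10
Payment period 9: opening $6.10; interest $0.02 → $6.12; payment $6.12; balance $0.00
Total paid: $661.19

$661.19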